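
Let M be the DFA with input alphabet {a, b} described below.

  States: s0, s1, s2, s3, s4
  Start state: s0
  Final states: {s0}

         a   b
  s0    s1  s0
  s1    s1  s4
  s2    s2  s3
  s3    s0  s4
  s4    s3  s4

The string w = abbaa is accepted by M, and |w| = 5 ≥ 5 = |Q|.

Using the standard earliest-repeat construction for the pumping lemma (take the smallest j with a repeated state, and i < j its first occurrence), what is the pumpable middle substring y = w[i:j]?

Run of M on w = a b b a a:
  step 0: s0  (start)
  step 1: s1  (read a: s0→s1)
  step 2: s4  (read b: s1→s4)
  step 3: s4  (read b: s4→s4)   ← first repeat (s4 seen earlier)
  step 4: s3  (read a: s4→s3)
  step 5: s0  (read a: s3→s0)

So i = 2, j = 3, giving x = w[0:2] = ab, y = w[2:3] = b, z = w[3:5] = aa.
Check: |xy| = 3 ≤ 5 and |y| = 1 ≥ 1. Reading y takes M from s4 back to s4, so every xyⁱz is accepted.

b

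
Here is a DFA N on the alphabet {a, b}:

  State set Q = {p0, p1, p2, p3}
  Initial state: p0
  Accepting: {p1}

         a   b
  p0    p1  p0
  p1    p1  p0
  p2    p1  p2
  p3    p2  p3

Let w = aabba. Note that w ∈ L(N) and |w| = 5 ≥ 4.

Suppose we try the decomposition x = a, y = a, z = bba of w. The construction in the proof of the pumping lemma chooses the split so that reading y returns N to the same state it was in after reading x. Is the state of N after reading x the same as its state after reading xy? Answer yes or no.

State sequence: p0 -a-> p1 -a-> p1

After x (step 1): p1. After xy (step 2): p1.
They match, so y = a drives N around a cycle from p1 back to itself; pumping y any number of times keeps N in p1 before reading z, and xyⁱz ∈ L(N) for every i ≥ 0.

yes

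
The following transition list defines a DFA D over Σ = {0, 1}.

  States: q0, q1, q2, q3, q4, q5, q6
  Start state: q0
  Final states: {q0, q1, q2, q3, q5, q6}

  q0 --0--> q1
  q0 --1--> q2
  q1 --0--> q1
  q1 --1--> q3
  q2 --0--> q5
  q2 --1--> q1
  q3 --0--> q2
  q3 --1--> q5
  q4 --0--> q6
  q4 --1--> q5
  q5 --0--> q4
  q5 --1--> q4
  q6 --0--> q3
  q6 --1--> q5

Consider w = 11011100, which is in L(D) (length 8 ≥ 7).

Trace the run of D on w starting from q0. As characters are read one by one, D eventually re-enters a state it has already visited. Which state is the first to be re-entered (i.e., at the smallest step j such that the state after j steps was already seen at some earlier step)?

State sequence: q0 -1-> q2 -1-> q1 -0-> q1 -1-> q3 -1-> q5 -1-> q4 -0-> q6 -0-> q3
First repeat at step 3: q1 was already visited.

The earliest repeat is at step j = 3: D is in q1, which it already visited at step i = 2.
Since D has 7 states, any run of length ≥ 7 visits 7+1 states, so by pigeonhole some state repeats within the first 7 steps — that repeat gives the pumpable loop.

q1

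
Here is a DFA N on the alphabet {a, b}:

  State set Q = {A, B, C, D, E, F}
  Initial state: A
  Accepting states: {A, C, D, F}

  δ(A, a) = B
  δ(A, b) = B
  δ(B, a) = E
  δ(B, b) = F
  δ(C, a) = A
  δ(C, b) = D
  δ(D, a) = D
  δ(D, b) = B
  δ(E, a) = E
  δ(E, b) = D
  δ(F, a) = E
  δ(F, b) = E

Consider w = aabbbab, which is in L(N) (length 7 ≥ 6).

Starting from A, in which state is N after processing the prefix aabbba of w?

State sequence: A -a-> B -a-> E -b-> D -b-> B -b-> F -a-> E

After reading 6 characters, N is in state E.

E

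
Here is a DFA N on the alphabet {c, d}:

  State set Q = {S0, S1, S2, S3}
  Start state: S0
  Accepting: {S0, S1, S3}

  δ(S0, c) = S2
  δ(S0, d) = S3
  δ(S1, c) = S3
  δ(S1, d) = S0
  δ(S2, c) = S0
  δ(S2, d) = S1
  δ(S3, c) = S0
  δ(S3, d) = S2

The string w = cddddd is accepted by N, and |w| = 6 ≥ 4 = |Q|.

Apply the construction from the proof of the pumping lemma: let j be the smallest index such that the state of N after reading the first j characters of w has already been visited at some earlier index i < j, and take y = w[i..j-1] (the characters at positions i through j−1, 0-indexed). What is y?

cdd

Run of N on w = c d d d d d:
  step 0: S0  (start)
  step 1: S2  (read c: S0→S2)
  step 2: S1  (read d: S2→S1)
  step 3: S0  (read d: S1→S0)   ← first repeat (S0 seen earlier)
  step 4: S3  (read d: S0→S3)
  step 5: S2  (read d: S3→S2)
  step 6: S1  (read d: S2→S1)

So i = 0, j = 3, giving x = w[0:0] = ε, y = w[0:3] = cdd, z = w[3:6] = ddd.
Check: |xy| = 3 ≤ 4 and |y| = 3 ≥ 1. Reading y takes N from S0 back to S0, so every xyⁱz is accepted.
The DFA has 4 states, so the proof of the pumping lemma guarantees a repeated state among the first 4+1 visited; the segment between the two visits is the pumpable y.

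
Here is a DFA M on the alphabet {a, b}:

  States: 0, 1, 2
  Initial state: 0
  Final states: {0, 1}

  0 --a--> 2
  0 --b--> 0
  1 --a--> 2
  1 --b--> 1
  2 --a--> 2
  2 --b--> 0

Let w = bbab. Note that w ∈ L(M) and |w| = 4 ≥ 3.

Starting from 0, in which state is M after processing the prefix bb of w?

State sequence: 0 -b-> 0 -b-> 0

After reading 2 characters, M is in state 0.

0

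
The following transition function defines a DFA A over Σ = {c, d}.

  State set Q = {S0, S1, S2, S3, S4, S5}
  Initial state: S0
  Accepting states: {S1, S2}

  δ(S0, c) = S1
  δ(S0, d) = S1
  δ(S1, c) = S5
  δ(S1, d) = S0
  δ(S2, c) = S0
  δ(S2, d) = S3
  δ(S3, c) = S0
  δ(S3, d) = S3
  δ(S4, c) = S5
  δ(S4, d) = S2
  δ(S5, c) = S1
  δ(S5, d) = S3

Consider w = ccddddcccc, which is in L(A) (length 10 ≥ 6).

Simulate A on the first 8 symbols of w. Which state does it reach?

S1

State sequence: S0 -c-> S1 -c-> S5 -d-> S3 -d-> S3 -d-> S3 -d-> S3 -c-> S0 -c-> S1

After reading 8 characters, A is in state S1.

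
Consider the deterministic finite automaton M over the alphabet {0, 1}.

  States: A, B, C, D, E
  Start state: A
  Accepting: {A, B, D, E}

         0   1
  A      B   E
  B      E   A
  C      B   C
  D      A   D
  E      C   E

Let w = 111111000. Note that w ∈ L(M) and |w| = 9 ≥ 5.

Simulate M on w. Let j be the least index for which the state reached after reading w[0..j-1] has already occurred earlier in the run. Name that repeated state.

State sequence: A -1-> E -1-> E -1-> E -1-> E -1-> E -1-> E -0-> C -0-> B -0-> E
First repeat at step 2: E was already visited.

The earliest repeat is at step j = 2: M is in E, which it already visited at step i = 1.
Since M has 5 states, any run of length ≥ 5 visits 5+1 states, so by pigeonhole some state repeats within the first 5 steps — that repeat gives the pumpable loop.

E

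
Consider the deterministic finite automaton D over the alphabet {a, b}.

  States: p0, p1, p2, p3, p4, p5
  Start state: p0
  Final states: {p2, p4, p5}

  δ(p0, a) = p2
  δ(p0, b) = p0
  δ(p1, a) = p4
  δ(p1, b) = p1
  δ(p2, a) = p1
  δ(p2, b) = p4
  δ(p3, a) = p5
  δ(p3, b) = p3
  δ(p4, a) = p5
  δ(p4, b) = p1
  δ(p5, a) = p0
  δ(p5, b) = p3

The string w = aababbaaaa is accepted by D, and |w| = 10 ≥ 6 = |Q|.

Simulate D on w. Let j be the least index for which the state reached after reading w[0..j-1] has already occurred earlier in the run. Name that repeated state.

p1

Run of D on w = a a b a b b a a a a:
  step 0: p0  (start)
  step 1: p2  (read a: p0→p2)
  step 2: p1  (read a: p2→p1)
  step 3: p1  (read b: p1→p1)   ← first repeat (p1 seen earlier)
  step 4: p4  (read a: p1→p4)
  step 5: p1  (read b: p4→p1)
  step 6: p1  (read b: p1→p1)
  step 7: p4  (read a: p1→p4)
  step 8: p5  (read a: p4→p5)
  step 9: p0  (read a: p5→p0)
  step 10: p2  (read a: p0→p2)

The earliest repeat is at step j = 3: D is in p1, which it already visited at step i = 2.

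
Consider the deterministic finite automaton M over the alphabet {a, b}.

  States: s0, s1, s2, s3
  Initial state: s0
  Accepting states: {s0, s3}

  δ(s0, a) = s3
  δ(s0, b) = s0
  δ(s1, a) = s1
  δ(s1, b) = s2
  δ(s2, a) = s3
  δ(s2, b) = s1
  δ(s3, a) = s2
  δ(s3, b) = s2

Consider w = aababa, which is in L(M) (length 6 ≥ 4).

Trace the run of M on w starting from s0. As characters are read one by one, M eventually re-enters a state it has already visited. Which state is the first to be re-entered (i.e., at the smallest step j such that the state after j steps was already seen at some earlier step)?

Run of M on w = a a b a b a:
  step 0: s0  (start)
  step 1: s3  (read a: s0→s3)
  step 2: s2  (read a: s3→s2)
  step 3: s1  (read b: s2→s1)
  step 4: s1  (read a: s1→s1)   ← first repeat (s1 seen earlier)
  step 5: s2  (read b: s1→s2)
  step 6: s3  (read a: s2→s3)

The earliest repeat is at step j = 4: M is in s1, which it already visited at step i = 3.
Pumping length from the standard proof: p = 4 (the number of states). The repeated state found above gives |xy| = j ≤ 4 and |y| = j − i ≥ 1.

s1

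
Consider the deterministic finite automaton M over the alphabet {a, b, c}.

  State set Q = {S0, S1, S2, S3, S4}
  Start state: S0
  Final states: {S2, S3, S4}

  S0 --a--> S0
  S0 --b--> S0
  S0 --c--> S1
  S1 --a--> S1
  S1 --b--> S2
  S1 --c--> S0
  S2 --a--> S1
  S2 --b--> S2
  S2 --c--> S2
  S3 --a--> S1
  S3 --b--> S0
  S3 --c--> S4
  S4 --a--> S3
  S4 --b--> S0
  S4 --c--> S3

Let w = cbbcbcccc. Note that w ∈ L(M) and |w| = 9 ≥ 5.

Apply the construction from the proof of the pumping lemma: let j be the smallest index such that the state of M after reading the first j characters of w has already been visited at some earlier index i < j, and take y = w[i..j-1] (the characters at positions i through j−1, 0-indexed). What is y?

b

Run of M on w = c b b c b c c c c:
  step 0: S0  (start)
  step 1: S1  (read c: S0→S1)
  step 2: S2  (read b: S1→S2)
  step 3: S2  (read b: S2→S2)   ← first repeat (S2 seen earlier)
  step 4: S2  (read c: S2→S2)
  step 5: S2  (read b: S2→S2)
  step 6: S2  (read c: S2→S2)
  step 7: S2  (read c: S2→S2)
  step 8: S2  (read c: S2→S2)
  step 9: S2  (read c: S2→S2)

So i = 2, j = 3, giving x = w[0:2] = cb, y = w[2:3] = b, z = w[3:9] = cbcccc.
Check: |xy| = 3 ≤ 5 and |y| = 1 ≥ 1. Reading y takes M from S2 back to S2, so every xyⁱz is accepted.
Since M has 5 states, any run of length ≥ 5 visits 5+1 states, so by pigeonhole some state repeats within the first 5 steps — that repeat gives the pumpable loop.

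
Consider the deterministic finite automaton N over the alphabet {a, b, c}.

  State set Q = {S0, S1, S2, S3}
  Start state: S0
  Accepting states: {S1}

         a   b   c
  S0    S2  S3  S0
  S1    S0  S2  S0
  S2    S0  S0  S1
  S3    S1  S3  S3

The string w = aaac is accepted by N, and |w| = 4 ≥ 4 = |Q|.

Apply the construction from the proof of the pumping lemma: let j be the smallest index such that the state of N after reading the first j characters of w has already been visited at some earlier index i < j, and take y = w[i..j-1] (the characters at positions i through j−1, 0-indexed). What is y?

aa

Run of N on w = a a a c:
  step 0: S0  (start)
  step 1: S2  (read a: S0→S2)
  step 2: S0  (read a: S2→S0)   ← first repeat (S0 seen earlier)
  step 3: S2  (read a: S0→S2)
  step 4: S1  (read c: S2→S1)

So i = 0, j = 2, giving x = w[0:0] = ε, y = w[0:2] = aa, z = w[2:4] = ac.
Check: |xy| = 2 ≤ 4 and |y| = 2 ≥ 1. Reading y takes N from S0 back to S0, so every xyⁱz is accepted.
Pumping length from the standard proof: p = 4 (the number of states). The repeated state found above gives |xy| = j ≤ 4 and |y| = j − i ≥ 1.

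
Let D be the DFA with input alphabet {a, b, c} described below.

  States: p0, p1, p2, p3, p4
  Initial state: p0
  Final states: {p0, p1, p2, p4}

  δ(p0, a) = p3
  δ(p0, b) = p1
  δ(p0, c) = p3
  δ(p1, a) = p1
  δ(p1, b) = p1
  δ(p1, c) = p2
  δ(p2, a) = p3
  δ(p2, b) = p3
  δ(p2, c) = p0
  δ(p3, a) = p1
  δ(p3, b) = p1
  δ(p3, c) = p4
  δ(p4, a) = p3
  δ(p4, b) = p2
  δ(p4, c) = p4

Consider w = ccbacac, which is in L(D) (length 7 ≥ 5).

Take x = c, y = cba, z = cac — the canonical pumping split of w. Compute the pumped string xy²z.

ccbacbacac

xy^2z = c·cba·cba·cac = ccbacbacac.
Reading y = cba takes D from p3 back to p3, so after x·y·y the machine is still in p3, and z then leads to the accepting state p4. Hence ccbacbacac ∈ L(D).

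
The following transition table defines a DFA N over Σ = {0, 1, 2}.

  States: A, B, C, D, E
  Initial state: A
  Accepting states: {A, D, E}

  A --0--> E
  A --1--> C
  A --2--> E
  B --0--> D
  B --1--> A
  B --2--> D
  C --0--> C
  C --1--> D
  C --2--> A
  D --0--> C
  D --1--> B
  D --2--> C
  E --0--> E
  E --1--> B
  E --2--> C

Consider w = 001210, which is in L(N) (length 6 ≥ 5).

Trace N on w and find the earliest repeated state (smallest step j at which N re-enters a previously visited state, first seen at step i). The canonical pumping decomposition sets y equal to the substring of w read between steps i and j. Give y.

Run of N on w = 0 0 1 2 1 0:
  step 0: A  (start)
  step 1: E  (read 0: A→E)
  step 2: E  (read 0: E→E)   ← first repeat (E seen earlier)
  step 3: B  (read 1: E→B)
  step 4: D  (read 2: B→D)
  step 5: B  (read 1: D→B)
  step 6: D  (read 0: B→D)

So i = 1, j = 2, giving x = w[0:1] = 0, y = w[1:2] = 0, z = w[2:6] = 1210.
Check: |xy| = 2 ≤ 5 and |y| = 1 ≥ 1. Reading y takes N from E back to E, so every xyⁱz is accepted.
With |Q| = 5, pigeonhole forces a state repeat no later than step 5; the substring read between the first and second visits to that state can be pumped.

0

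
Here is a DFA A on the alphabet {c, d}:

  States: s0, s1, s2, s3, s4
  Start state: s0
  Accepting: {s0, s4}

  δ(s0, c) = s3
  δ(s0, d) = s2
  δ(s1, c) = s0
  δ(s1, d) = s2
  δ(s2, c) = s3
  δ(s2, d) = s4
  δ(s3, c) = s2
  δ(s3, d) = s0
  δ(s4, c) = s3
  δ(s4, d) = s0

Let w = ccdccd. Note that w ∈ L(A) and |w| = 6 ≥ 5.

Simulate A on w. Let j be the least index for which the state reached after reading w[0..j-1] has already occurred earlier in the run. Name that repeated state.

State sequence: s0 -c-> s3 -c-> s2 -d-> s4 -c-> s3 -c-> s2 -d-> s4
First repeat at step 4: s3 was already visited.

The earliest repeat is at step j = 4: A is in s3, which it already visited at step i = 1.
With |Q| = 5, pigeonhole forces a state repeat no later than step 5; the substring read between the first and second visits to that state can be pumped.

s3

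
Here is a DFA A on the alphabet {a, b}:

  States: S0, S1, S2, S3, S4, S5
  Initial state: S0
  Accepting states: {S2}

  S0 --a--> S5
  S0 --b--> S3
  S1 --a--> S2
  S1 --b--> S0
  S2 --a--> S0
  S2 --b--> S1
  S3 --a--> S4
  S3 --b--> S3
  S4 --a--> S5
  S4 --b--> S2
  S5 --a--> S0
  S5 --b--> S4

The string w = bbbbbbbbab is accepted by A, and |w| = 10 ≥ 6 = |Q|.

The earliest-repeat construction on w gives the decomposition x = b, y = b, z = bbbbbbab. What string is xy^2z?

xy^2z = b·b·b·bbbbbbab = bbbbbbbbbab.
Reading y = b takes A from S3 back to S3, so after x·y·y the machine is still in S3, and z then leads to the accepting state S2. Hence bbbbbbbbbab ∈ L(A).

bbbbbbbbbab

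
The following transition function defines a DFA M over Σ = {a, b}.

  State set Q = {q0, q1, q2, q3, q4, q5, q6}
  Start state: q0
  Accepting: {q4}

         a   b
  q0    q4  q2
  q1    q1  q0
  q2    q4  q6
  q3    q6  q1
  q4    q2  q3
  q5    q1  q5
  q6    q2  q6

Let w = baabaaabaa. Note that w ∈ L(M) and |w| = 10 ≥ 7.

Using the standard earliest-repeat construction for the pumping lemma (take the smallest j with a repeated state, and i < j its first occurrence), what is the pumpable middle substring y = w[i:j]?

aa

Run of M on w = b a a b a a a b a a:
  step 0: q0  (start)
  step 1: q2  (read b: q0→q2)
  step 2: q4  (read a: q2→q4)
  step 3: q2  (read a: q4→q2)   ← first repeat (q2 seen earlier)
  step 4: q6  (read b: q2→q6)
  step 5: q2  (read a: q6→q2)
  step 6: q4  (read a: q2→q4)
  step 7: q2  (read a: q4→q2)
  step 8: q6  (read b: q2→q6)
  step 9: q2  (read a: q6→q2)
  step 10: q4  (read a: q2→q4)

So i = 1, j = 3, giving x = w[0:1] = b, y = w[1:3] = aa, z = w[3:10] = baaabaa.
Check: |xy| = 3 ≤ 7 and |y| = 2 ≥ 1. Reading y takes M from q2 back to q2, so every xyⁱz is accepted.
Since M has 7 states, any run of length ≥ 7 visits 7+1 states, so by pigeonhole some state repeats within the first 7 steps — that repeat gives the pumpable loop.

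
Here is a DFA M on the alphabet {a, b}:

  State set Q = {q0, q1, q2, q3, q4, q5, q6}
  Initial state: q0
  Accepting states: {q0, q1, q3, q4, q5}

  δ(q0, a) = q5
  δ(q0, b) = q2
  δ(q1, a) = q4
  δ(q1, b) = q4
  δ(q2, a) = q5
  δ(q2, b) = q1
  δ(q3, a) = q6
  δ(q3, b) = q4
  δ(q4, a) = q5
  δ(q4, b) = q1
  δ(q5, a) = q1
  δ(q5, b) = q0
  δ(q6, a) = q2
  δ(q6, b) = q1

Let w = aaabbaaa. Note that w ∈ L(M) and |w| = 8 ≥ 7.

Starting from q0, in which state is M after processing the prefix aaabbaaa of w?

q4

State sequence: q0 -a-> q5 -a-> q1 -a-> q4 -b-> q1 -b-> q4 -a-> q5 -a-> q1 -a-> q4

After reading 8 characters, M is in state q4.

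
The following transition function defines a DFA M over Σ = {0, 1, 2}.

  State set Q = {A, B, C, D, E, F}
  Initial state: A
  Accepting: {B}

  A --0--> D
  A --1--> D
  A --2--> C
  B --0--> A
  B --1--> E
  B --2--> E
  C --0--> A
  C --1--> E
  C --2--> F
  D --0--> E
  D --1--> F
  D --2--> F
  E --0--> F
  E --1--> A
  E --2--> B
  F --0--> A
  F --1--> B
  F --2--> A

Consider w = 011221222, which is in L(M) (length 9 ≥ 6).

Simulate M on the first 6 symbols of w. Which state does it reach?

State sequence: A -0-> D -1-> F -1-> B -2-> E -2-> B -1-> E

After reading 6 characters, M is in state E.

E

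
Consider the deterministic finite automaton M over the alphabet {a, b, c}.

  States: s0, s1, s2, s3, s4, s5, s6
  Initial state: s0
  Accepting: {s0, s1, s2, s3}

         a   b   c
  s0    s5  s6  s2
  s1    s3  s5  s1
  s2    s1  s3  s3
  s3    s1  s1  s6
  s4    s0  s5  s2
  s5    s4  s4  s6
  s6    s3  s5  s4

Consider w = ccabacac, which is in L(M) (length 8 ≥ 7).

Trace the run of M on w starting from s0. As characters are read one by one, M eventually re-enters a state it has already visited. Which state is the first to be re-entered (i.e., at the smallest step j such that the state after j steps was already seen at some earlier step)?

s2

State sequence: s0 -c-> s2 -c-> s3 -a-> s1 -b-> s5 -a-> s4 -c-> s2 -a-> s1 -c-> s1
First repeat at step 6: s2 was already visited.

The earliest repeat is at step j = 6: M is in s2, which it already visited at step i = 1.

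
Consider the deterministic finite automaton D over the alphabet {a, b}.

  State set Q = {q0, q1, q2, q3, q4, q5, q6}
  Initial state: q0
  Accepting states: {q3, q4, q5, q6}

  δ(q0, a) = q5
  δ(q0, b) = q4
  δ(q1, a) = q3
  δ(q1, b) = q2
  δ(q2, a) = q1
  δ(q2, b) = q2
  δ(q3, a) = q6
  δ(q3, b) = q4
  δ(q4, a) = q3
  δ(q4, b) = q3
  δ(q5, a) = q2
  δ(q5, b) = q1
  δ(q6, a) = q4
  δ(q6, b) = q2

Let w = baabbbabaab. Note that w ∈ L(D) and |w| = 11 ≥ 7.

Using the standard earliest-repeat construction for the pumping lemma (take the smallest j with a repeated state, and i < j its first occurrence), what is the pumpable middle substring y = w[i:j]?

b

State sequence: q0 -b-> q4 -a-> q3 -a-> q6 -b-> q2 -b-> q2 -b-> q2 -a-> q1 -b-> q2 -a-> q1 -a-> q3 -b-> q4
First repeat at step 5: q2 was already visited.

So i = 4, j = 5, giving x = w[0:4] = baab, y = w[4:5] = b, z = w[5:11] = babaab.
Check: |xy| = 5 ≤ 7 and |y| = 1 ≥ 1. Reading y takes D from q2 back to q2, so every xyⁱz is accepted.
Pumping length from the standard proof: p = 7 (the number of states). The repeated state found above gives |xy| = j ≤ 7 and |y| = j − i ≥ 1.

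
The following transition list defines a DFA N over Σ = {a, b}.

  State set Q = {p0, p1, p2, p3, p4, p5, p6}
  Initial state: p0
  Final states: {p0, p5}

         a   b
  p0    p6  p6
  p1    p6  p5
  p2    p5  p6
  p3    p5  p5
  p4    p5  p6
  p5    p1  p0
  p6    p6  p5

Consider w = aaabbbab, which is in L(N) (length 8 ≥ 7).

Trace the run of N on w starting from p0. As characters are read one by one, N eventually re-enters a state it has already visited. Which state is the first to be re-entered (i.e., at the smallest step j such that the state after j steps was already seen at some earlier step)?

Run of N on w = a a a b b b a b:
  step 0: p0  (start)
  step 1: p6  (read a: p0→p6)
  step 2: p6  (read a: p6→p6)   ← first repeat (p6 seen earlier)
  step 3: p6  (read a: p6→p6)
  step 4: p5  (read b: p6→p5)
  step 5: p0  (read b: p5→p0)
  step 6: p6  (read b: p0→p6)
  step 7: p6  (read a: p6→p6)
  step 8: p5  (read b: p6→p5)

The earliest repeat is at step j = 2: N is in p6, which it already visited at step i = 1.
With |Q| = 7, pigeonhole forces a state repeat no later than step 7; the substring read between the first and second visits to that state can be pumped.

p6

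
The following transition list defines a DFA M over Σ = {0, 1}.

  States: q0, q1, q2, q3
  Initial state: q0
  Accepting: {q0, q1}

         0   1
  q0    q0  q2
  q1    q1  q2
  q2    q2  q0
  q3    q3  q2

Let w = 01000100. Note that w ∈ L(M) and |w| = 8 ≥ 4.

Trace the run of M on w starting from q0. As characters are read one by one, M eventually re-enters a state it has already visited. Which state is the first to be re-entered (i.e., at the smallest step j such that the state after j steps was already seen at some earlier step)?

State sequence: q0 -0-> q0 -1-> q2 -0-> q2 -0-> q2 -0-> q2 -1-> q0 -0-> q0 -0-> q0
First repeat at step 1: q0 was already visited.

The earliest repeat is at step j = 1: M is in q0, which it already visited at step i = 0.
The DFA has 4 states, so the proof of the pumping lemma guarantees a repeated state among the first 4+1 visited; the segment between the two visits is the pumpable y.

q0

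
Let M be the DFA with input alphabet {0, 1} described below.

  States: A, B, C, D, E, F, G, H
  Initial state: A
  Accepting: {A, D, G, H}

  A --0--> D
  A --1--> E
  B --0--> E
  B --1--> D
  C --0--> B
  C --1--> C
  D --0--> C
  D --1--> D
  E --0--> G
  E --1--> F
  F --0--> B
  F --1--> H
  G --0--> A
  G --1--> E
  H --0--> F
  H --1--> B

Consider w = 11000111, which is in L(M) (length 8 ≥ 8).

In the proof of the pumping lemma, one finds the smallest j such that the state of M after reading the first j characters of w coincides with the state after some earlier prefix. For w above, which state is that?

Run of M on w = 1 1 0 0 0 1 1 1:
  step 0: A  (start)
  step 1: E  (read 1: A→E)
  step 2: F  (read 1: E→F)
  step 3: B  (read 0: F→B)
  step 4: E  (read 0: B→E)   ← first repeat (E seen earlier)
  step 5: G  (read 0: E→G)
  step 6: E  (read 1: G→E)
  step 7: F  (read 1: E→F)
  step 8: H  (read 1: F→H)

The earliest repeat is at step j = 4: M is in E, which it already visited at step i = 1.
Pumping length from the standard proof: p = 8 (the number of states). The repeated state found above gives |xy| = j ≤ 8 and |y| = j − i ≥ 1.

E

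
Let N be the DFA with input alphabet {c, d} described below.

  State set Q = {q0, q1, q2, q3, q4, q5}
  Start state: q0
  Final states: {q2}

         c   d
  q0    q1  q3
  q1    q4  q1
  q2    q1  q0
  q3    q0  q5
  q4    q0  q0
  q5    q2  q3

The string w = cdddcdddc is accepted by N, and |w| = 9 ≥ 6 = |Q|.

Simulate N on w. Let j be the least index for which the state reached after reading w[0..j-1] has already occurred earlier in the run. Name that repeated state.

q1

Run of N on w = c d d d c d d d c:
  step 0: q0  (start)
  step 1: q1  (read c: q0→q1)
  step 2: q1  (read d: q1→q1)   ← first repeat (q1 seen earlier)
  step 3: q1  (read d: q1→q1)
  step 4: q1  (read d: q1→q1)
  step 5: q4  (read c: q1→q4)
  step 6: q0  (read d: q4→q0)
  step 7: q3  (read d: q0→q3)
  step 8: q5  (read d: q3→q5)
  step 9: q2  (read c: q5→q2)

The earliest repeat is at step j = 2: N is in q1, which it already visited at step i = 1.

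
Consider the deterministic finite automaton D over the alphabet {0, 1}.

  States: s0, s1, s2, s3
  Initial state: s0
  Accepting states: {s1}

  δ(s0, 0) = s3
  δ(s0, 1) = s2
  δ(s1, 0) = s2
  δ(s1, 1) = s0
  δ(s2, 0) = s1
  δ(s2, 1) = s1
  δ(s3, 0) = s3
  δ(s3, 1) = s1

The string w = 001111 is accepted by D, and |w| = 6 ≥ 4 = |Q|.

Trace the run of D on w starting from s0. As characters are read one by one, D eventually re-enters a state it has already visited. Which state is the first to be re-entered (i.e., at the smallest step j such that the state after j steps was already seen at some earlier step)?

s3

State sequence: s0 -0-> s3 -0-> s3 -1-> s1 -1-> s0 -1-> s2 -1-> s1
First repeat at step 2: s3 was already visited.

The earliest repeat is at step j = 2: D is in s3, which it already visited at step i = 1.
With |Q| = 4, pigeonhole forces a state repeat no later than step 4; the substring read between the first and second visits to that state can be pumped.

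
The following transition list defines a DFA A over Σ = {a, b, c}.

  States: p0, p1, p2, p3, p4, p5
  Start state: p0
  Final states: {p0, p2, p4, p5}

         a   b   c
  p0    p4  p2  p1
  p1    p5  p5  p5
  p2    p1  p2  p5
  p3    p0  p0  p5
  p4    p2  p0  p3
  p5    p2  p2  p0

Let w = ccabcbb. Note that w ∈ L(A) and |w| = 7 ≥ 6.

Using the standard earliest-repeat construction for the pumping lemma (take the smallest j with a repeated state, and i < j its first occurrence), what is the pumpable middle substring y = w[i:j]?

Run of A on w = c c a b c b b:
  step 0: p0  (start)
  step 1: p1  (read c: p0→p1)
  step 2: p5  (read c: p1→p5)
  step 3: p2  (read a: p5→p2)
  step 4: p2  (read b: p2→p2)   ← first repeat (p2 seen earlier)
  step 5: p5  (read c: p2→p5)
  step 6: p2  (read b: p5→p2)
  step 7: p2  (read b: p2→p2)

So i = 3, j = 4, giving x = w[0:3] = cca, y = w[3:4] = b, z = w[4:7] = cbb.
Check: |xy| = 4 ≤ 6 and |y| = 1 ≥ 1. Reading y takes A from p2 back to p2, so every xyⁱz is accepted.

b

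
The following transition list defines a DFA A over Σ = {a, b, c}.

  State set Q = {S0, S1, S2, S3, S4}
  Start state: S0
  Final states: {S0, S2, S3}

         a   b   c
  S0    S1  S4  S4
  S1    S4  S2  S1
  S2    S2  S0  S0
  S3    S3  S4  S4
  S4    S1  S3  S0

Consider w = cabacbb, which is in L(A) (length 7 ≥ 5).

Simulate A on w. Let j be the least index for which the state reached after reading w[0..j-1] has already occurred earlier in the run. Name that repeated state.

State sequence: S0 -c-> S4 -a-> S1 -b-> S2 -a-> S2 -c-> S0 -b-> S4 -b-> S3
First repeat at step 4: S2 was already visited.

The earliest repeat is at step j = 4: A is in S2, which it already visited at step i = 3.
Since A has 5 states, any run of length ≥ 5 visits 5+1 states, so by pigeonhole some state repeats within the first 5 steps — that repeat gives the pumpable loop.

S2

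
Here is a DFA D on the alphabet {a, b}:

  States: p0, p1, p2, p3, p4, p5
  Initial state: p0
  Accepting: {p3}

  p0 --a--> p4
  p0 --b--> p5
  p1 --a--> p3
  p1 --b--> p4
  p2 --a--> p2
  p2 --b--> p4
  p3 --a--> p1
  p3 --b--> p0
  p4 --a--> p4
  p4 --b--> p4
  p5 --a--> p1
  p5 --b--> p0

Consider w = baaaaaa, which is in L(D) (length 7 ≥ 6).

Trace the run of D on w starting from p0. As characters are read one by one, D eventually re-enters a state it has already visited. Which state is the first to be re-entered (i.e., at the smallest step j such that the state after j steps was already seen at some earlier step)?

State sequence: p0 -b-> p5 -a-> p1 -a-> p3 -a-> p1 -a-> p3 -a-> p1 -a-> p3
First repeat at step 4: p1 was already visited.

The earliest repeat is at step j = 4: D is in p1, which it already visited at step i = 2.
The DFA has 6 states, so the proof of the pumping lemma guarantees a repeated state among the first 6+1 visited; the segment between the two visits is the pumpable y.

p1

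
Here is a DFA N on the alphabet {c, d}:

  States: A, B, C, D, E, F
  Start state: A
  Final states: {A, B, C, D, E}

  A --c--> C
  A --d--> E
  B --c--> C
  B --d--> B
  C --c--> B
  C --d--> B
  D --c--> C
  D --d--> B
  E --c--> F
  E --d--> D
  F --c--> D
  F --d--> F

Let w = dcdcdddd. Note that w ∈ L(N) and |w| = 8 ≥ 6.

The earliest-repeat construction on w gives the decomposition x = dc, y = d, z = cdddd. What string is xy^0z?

xy⁰z = xz = dc·cdddd = dccdddd.
Reading y = d takes N from F back to F, so after x the machine is still in F, and z then leads to the accepting state B. Hence dccdddd ∈ L(N).

dccdddd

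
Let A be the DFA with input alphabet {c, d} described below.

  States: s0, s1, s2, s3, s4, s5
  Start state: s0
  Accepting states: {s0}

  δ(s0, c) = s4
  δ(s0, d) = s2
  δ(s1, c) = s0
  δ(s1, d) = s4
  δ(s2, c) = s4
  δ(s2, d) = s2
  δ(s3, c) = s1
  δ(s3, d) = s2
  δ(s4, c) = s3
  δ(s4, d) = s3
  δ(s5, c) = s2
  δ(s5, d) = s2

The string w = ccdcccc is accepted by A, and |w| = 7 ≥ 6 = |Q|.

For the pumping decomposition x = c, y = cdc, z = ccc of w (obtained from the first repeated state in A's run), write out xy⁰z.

xy⁰z = xz = c·ccc = cccc.
Reading y = cdc takes A from s4 back to s4, so after x the machine is still in s4, and z then leads to the accepting state s0. Hence cccc ∈ L(A).

cccc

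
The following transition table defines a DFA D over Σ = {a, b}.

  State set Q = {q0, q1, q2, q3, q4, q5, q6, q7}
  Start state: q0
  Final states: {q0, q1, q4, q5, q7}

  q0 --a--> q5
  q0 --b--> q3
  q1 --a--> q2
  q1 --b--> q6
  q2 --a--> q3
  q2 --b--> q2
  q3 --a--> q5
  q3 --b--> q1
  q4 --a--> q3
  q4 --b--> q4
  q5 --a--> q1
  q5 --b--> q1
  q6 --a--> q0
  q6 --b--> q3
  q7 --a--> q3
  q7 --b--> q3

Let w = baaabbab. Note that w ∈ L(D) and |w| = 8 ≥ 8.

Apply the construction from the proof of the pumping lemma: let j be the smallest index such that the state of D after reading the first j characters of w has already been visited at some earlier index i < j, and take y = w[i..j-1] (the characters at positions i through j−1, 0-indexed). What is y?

b

State sequence: q0 -b-> q3 -a-> q5 -a-> q1 -a-> q2 -b-> q2 -b-> q2 -a-> q3 -b-> q1
First repeat at step 5: q2 was already visited.

So i = 4, j = 5, giving x = w[0:4] = baaa, y = w[4:5] = b, z = w[5:8] = bab.
Check: |xy| = 5 ≤ 8 and |y| = 1 ≥ 1. Reading y takes D from q2 back to q2, so every xyⁱz is accepted.
With |Q| = 8, pigeonhole forces a state repeat no later than step 8; the substring read between the first and second visits to that state can be pumped.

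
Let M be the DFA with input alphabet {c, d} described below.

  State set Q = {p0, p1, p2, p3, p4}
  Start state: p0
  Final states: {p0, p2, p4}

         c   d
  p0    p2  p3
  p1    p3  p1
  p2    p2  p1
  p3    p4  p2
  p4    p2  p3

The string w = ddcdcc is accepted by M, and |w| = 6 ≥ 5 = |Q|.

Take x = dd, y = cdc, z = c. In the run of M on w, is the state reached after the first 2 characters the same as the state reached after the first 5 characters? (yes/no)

Run of M on the first 5 characters of w = d d c d c:
  step 0: p0  (start)
  step 1: p3  (read d: p0→p3)
  step 2: p2  (read d: p3→p2)
  step 3: p2  (read c: p2→p2)
  step 4: p1  (read d: p2→p1)
  step 5: p3  (read c: p1→p3)

After x (step 2): p2. After xy (step 5): p3.
They differ (p2 ≠ p3), so y is not a cycle from the state after x; this split is not the one the pumping-lemma construction produces, and pumping y need not keep the string in L(M).

no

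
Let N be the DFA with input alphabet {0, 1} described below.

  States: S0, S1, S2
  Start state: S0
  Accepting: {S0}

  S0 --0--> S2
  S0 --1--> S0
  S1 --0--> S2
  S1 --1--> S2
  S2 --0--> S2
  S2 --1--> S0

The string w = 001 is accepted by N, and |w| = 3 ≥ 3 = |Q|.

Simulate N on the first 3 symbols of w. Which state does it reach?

State sequence: S0 -0-> S2 -0-> S2 -1-> S0

After reading 3 characters, N is in state S0.

S0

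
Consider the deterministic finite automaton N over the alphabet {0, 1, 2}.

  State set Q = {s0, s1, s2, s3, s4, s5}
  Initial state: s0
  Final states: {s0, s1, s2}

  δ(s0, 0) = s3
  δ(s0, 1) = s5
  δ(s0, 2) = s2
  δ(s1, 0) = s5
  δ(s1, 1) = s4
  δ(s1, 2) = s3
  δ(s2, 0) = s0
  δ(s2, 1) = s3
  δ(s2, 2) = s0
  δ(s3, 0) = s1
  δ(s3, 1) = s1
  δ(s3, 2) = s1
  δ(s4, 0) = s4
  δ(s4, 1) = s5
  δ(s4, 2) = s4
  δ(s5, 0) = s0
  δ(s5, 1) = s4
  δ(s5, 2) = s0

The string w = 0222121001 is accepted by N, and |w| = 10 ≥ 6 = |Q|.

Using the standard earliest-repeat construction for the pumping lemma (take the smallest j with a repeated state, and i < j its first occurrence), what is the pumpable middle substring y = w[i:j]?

22

State sequence: s0 -0-> s3 -2-> s1 -2-> s3 -2-> s1 -1-> s4 -2-> s4 -1-> s5 -0-> s0 -0-> s3 -1-> s1
First repeat at step 3: s3 was already visited.

So i = 1, j = 3, giving x = w[0:1] = 0, y = w[1:3] = 22, z = w[3:10] = 2121001.
Check: |xy| = 3 ≤ 6 and |y| = 2 ≥ 1. Reading y takes N from s3 back to s3, so every xyⁱz is accepted.
Since N has 6 states, any run of length ≥ 6 visits 6+1 states, so by pigeonhole some state repeats within the first 6 steps — that repeat gives the pumpable loop.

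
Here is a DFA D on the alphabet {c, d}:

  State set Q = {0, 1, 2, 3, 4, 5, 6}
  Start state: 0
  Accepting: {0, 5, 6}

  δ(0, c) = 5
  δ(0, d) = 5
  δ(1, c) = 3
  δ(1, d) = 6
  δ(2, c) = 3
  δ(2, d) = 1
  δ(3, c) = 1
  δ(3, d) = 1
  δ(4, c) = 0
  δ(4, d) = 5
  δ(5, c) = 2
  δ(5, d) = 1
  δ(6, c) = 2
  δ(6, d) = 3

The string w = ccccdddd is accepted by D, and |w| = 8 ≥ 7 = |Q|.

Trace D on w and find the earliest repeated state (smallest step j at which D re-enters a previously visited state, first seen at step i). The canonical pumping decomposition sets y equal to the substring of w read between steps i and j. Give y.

Run of D on w = c c c c d d d d:
  step 0: 0  (start)
  step 1: 5  (read c: 0→5)
  step 2: 2  (read c: 5→2)
  step 3: 3  (read c: 2→3)
  step 4: 1  (read c: 3→1)
  step 5: 6  (read d: 1→6)
  step 6: 3  (read d: 6→3)   ← first repeat (3 seen earlier)
  step 7: 1  (read d: 3→1)
  step 8: 6  (read d: 1→6)

So i = 3, j = 6, giving x = w[0:3] = ccc, y = w[3:6] = cdd, z = w[6:8] = dd.
Check: |xy| = 6 ≤ 7 and |y| = 3 ≥ 1. Reading y takes D from 3 back to 3, so every xyⁱz is accepted.
With |Q| = 7, pigeonhole forces a state repeat no later than step 7; the substring read between the first and second visits to that state can be pumped.

cdd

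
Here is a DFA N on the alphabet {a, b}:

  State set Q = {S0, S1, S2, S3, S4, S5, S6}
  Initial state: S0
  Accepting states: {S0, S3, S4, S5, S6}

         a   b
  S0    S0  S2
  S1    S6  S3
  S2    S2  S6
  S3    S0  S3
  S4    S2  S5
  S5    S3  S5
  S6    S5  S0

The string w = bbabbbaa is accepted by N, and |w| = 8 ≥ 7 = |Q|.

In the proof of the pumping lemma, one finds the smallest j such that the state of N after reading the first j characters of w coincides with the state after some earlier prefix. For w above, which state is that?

State sequence: S0 -b-> S2 -b-> S6 -a-> S5 -b-> S5 -b-> S5 -b-> S5 -a-> S3 -a-> S0
First repeat at step 4: S5 was already visited.

The earliest repeat is at step j = 4: N is in S5, which it already visited at step i = 3.

S5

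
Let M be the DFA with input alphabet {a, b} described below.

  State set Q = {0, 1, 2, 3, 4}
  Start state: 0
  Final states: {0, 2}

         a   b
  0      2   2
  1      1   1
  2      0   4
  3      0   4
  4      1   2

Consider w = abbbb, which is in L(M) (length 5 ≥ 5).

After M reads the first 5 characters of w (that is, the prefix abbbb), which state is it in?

2

Run of M on the first 5 characters of w = a b b b b:
  step 0: 0  (start)
  step 1: 2  (read a: 0→2)
  step 2: 4  (read b: 2→4)
  step 3: 2  (read b: 4→2)
  step 4: 4  (read b: 2→4)
  step 5: 2  (read b: 4→2)

After reading 5 characters, M is in state 2.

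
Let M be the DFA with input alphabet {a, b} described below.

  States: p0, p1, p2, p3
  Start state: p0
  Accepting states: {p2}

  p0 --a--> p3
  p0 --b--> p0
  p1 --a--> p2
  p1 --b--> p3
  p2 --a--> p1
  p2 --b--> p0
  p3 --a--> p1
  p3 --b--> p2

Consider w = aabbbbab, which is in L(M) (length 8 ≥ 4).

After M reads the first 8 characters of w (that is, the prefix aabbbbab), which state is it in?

p2

State sequence: p0 -a-> p3 -a-> p1 -b-> p3 -b-> p2 -b-> p0 -b-> p0 -a-> p3 -b-> p2

After reading 8 characters, M is in state p2.
(This kind of state-tracing is the core of the pumping-lemma construction: with 4 states, pigeonhole forces a repeat within the first 4 steps.)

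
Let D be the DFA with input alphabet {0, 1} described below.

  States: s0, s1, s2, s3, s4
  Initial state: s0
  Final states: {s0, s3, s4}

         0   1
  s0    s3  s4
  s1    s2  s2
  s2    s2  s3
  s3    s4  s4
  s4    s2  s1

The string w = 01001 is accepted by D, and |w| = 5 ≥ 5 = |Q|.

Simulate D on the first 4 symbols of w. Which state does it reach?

s2

State sequence: s0 -0-> s3 -1-> s4 -0-> s2 -0-> s2

After reading 4 characters, D is in state s2.
(This kind of state-tracing is the core of the pumping-lemma construction: with 5 states, pigeonhole forces a repeat within the first 5 steps.)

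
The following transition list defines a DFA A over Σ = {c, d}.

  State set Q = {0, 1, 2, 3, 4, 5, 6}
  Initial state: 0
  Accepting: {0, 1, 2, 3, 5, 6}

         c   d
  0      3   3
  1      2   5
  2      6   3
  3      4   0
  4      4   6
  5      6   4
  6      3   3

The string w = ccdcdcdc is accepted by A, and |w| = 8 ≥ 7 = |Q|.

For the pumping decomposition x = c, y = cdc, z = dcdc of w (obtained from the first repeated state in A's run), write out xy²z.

xy^2z = c·cdc·cdc·dcdc = ccdccdcdcdc.
Reading y = cdc takes A from 3 back to 3, so after x·y·y the machine is still in 3, and z then leads to the accepting state 3. Hence ccdccdcdcdc ∈ L(A).

ccdccdcdcdc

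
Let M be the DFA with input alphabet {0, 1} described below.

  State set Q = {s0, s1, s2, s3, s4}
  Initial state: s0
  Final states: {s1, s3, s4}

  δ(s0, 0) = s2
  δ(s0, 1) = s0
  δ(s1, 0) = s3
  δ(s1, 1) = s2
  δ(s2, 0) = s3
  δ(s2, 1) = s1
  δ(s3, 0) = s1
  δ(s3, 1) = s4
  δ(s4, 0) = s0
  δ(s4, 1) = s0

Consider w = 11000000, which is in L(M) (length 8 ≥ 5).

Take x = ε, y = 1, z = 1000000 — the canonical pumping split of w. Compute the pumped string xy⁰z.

1000000

xy⁰z = xz = ε·1000000 = 1000000.
Reading y = 1 takes M from s0 back to s0, so after x the machine is still in s0, and z then leads to the accepting state s3. Hence 1000000 ∈ L(M).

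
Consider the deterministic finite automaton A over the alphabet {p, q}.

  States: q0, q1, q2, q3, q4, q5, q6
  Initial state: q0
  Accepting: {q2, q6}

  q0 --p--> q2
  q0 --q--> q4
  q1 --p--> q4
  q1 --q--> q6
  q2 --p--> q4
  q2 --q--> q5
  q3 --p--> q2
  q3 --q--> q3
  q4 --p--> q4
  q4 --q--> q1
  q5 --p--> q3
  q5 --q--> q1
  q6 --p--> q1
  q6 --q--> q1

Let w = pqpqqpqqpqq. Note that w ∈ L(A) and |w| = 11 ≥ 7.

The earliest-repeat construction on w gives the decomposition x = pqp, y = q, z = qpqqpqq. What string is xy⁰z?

pqpqpqqpqq

xy⁰z = xz = pqp·qpqqpqq = pqpqpqqpqq.
Reading y = q takes A from q3 back to q3, so after x the machine is still in q3, and z then leads to the accepting state q6. Hence pqpqpqqpqq ∈ L(A).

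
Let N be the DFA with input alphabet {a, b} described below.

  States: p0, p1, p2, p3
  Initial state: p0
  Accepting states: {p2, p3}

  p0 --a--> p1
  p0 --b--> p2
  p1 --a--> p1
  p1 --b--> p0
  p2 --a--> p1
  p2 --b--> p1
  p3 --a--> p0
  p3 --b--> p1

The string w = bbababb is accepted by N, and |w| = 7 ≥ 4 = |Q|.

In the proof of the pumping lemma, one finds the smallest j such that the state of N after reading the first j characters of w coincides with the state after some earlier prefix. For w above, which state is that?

State sequence: p0 -b-> p2 -b-> p1 -a-> p1 -b-> p0 -a-> p1 -b-> p0 -b-> p2
First repeat at step 3: p1 was already visited.

The earliest repeat is at step j = 3: N is in p1, which it already visited at step i = 2.
Pumping length from the standard proof: p = 4 (the number of states). The repeated state found above gives |xy| = j ≤ 4 and |y| = j − i ≥ 1.

p1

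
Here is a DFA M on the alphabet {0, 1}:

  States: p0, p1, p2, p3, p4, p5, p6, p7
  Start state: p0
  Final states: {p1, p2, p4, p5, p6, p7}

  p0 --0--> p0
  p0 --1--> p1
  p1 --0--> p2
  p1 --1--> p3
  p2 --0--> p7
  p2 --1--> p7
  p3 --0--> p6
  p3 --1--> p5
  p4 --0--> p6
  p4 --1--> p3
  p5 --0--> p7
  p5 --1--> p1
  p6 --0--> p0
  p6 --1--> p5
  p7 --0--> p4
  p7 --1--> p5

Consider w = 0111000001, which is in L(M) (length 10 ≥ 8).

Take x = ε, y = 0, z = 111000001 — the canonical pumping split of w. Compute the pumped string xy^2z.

xy^2z = ε·0·0·111000001 = 00111000001.
Reading y = 0 takes M from p0 back to p0, so after x·y·y the machine is still in p0, and z then leads to the accepting state p1. Hence 00111000001 ∈ L(M).

00111000001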